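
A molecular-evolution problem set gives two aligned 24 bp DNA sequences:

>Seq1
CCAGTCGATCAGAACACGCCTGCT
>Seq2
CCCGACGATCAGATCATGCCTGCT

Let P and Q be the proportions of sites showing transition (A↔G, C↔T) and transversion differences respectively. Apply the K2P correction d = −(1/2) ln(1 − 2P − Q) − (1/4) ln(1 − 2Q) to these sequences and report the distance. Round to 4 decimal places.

0.1887

Mismatches occur at site 3 (A/C, transversion), site 5 (T/A, transversion), site 14 (A/T, transversion), site 17 (C/T, transition).
Of the 4 differences, 1 transition and 3 transversions over 24 sites: P = 1/24 = 0.041667, Q = 3/24 = 0.125000.
d = −0.5·ln(0.791666) − 0.25·ln(0.750000) = −0.5·(-0.233616) − 0.25·(-0.287682) = 0.1887.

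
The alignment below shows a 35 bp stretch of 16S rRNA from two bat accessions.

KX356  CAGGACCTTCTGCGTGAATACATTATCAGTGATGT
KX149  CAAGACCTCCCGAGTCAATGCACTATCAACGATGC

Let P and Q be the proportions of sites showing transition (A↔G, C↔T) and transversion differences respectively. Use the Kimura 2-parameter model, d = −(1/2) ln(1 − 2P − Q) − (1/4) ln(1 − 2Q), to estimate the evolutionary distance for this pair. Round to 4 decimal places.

0.3914

Mismatches occur at site 3 (G/A, transition), site 9 (T/C, transition), site 11 (T/C, transition), site 13 (C/A, transversion), site 16 (G/C, transversion), site 20 (A/G, transition), site 23 (T/C, transition), site 29 (G/A, transition), site 30 (T/C, transition), site 35 (T/C, transition).
Of the 10 differences, 8 transitions and 2 transversions over 35 sites: P = 8/35 = 0.228571, Q = 2/35 = 0.057143.
d = −0.5·ln(0.485715) − 0.25·ln(0.885714) = −0.5·(-0.722133) − 0.25·(-0.121361) = 0.3914.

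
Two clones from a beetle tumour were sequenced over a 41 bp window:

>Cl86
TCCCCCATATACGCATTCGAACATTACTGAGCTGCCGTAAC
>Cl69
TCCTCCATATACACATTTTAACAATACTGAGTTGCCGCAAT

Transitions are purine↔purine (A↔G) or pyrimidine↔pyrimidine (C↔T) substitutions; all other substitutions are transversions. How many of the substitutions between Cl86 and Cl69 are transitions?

6

Mismatches occur at site 4 (C↔T, transition), site 13 (G↔A, transition), site 18 (C↔T, transition), site 19 (G↔T, transversion), site 24 (T↔A, transversion), site 32 (C↔T, transition), site 38 (T↔C, transition), site 41 (C↔T, transition).
Of the 8 differences, 6 transitions and 2 transversions, so the answer is 6.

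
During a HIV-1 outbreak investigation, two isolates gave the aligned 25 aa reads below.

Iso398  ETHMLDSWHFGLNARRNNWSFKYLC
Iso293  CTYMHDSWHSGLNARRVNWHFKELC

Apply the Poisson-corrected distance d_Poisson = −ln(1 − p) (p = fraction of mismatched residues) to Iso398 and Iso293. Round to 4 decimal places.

Mismatches occur at site 1 (E↔C), site 3 (H↔Y), site 5 (L↔H), site 10 (F↔S), site 17 (N↔V), site 20 (S↔H), site 23 (Y↔E).
p = 7/25 = 0.280000.
d = −ln(1 − 0.280000) = −ln(0.720000) = 0.3285.

0.3285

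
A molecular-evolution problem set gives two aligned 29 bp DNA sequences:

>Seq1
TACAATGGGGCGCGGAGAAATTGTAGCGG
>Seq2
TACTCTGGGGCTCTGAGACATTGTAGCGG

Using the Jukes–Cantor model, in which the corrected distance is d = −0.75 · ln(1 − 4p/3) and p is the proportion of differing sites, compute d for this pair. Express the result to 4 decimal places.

The sequences differ at positions 4 (A/T), 5 (A/C), 12 (G/T), 14 (G/T), 19 (A/C).
p = 5/29 = 0.172414.
d = −0.75 · ln(1 − (4/3)·0.172414) = −0.75 · ln(0.770115) = −0.75 · (-0.261215) = 0.1959.

0.1959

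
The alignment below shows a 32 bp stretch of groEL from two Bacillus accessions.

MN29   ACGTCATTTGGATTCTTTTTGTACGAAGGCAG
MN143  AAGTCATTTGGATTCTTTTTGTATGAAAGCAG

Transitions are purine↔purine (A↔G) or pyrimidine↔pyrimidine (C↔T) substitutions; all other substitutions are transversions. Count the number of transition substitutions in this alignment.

2

Differing sites — 2:C/A (Tv); 24:C/T (Ti); 28:G/A (Ti).
Of the 3 differences, 2 transitions and 1 transversion, so the answer is 2.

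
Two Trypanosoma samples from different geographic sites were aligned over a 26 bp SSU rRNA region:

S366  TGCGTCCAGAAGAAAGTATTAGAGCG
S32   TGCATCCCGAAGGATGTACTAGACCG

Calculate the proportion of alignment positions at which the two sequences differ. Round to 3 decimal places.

0.231

Mismatches occur at site 4 (G/A), site 8 (A/C), site 13 (A/G), site 15 (A/T), site 19 (T/C), site 24 (G/C).
There are 6 differences over 26 sites, so p = 6/26 = 0.231.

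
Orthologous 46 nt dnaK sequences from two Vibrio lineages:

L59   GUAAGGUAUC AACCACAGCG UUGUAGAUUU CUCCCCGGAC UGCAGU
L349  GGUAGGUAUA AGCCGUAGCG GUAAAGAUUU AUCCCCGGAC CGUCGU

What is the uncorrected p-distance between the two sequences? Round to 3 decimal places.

The sequences differ at positions 2 (U/G), 3 (A/U), 10 (C/A), 12 (A/G), 15 (A/G), 16 (C/U), 21 (U/G), 23 (G/A), 24 (U/A), 31 (C/A), 41 (U/C), 43 (C/U), 44 (A/C).
There are 13 differences over 46 sites, so p = 13/46 = 0.283.

0.283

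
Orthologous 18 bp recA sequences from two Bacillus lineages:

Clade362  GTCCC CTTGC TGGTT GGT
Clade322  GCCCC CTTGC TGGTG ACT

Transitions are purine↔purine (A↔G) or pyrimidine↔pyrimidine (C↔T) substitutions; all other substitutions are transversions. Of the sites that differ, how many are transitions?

Mismatches occur at site 2 (T/C, transition), site 15 (T/G, transversion), site 16 (G/A, transition), site 17 (G/C, transversion).
Of the 4 differences, 2 transitions and 2 transversions, so the answer is 2.

2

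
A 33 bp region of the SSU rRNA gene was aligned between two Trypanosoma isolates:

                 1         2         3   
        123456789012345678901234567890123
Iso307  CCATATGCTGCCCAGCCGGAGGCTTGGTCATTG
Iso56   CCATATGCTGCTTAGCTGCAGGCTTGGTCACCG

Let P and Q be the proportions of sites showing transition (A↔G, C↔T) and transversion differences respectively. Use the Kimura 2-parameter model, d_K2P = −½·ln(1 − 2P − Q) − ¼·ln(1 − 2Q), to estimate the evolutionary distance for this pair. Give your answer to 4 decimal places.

Mismatches occur at site 12 (C/T, transition), site 13 (C/T, transition), site 17 (C/T, transition), site 19 (G/C, transversion), site 31 (T/C, transition), site 32 (T/C, transition).
Of the 6 differences, 5 transitions and 1 transversion over 33 sites: P = 5/33 = 0.151515, Q = 1/33 = 0.030303.
d = −0.5·ln(0.666667) − 0.25·ln(0.939394) = −0.5·(-0.405465) − 0.25·(-0.062520) = 0.2184.

0.2184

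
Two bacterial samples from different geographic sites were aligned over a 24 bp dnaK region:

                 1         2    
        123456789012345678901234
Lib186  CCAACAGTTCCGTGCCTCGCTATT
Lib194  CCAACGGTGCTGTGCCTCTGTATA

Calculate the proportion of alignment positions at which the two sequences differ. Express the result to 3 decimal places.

The sequences differ at positions 6 (A/G), 9 (T/G), 11 (C/T), 19 (G/T), 20 (C/G), 24 (T/A).
There are 6 differences over 24 sites, so p = 6/24 = 0.250.

0.250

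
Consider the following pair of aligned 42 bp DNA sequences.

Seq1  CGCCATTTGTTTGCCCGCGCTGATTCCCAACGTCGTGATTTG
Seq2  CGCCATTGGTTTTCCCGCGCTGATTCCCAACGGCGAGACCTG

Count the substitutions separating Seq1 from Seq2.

6

Mismatches occur at site 8 (T↔G), site 13 (G↔T), site 33 (T↔G), site 36 (T↔A), site 39 (T↔C), site 40 (T↔C).
That gives 6 mismatches out of 42 aligned sites, so the Hamming distance is 6.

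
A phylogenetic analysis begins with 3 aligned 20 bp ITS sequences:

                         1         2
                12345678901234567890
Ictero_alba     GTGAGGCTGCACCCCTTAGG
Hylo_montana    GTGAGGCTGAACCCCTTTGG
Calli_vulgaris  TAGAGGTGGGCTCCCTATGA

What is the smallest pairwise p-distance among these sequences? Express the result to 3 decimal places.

Pairwise Hamming distances:
  Ictero_alba vs Hylo_montana: 2
  Ictero_alba vs Calli_vulgaris: 10
  Hylo_montana vs Calli_vulgaris: 9
The smallest is 2 mismatches, between Ictero_alba and Hylo_montana; p = 2/20 = 0.100.

0.100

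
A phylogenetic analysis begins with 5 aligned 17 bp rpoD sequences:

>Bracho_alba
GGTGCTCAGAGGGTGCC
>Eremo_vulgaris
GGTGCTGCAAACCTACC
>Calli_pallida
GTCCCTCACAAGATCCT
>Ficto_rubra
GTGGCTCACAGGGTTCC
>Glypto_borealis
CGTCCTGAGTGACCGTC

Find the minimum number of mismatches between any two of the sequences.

4

Pairwise Hamming distances:
  Bracho_alba vs Eremo_vulgaris: 7
  Bracho_alba vs Calli_pallida: 8
  Bracho_alba vs Ficto_rubra: 4
  Bracho_alba vs Glypto_borealis: 8
  Eremo_vulgaris vs Calli_pallida: 10
  Eremo_vulgaris vs Ficto_rubra: 9
  Eremo_vulgaris vs Glypto_borealis: 10
  Calli_pallida vs Ficto_rubra: 6
  Calli_pallida vs Glypto_borealis: 13
  Ficto_rubra vs Glypto_borealis: 12
The smallest is 4, between Bracho_alba and Ficto_rubra.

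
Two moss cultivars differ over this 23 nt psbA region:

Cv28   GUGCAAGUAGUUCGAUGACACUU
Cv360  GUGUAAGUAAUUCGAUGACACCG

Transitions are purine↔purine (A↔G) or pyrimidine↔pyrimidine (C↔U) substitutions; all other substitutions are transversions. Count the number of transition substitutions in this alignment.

Differing sites — 4:C/U (Ti); 10:G/A (Ti); 22:U/C (Ti); 23:U/G (Tv).
Of the 4 differences, 3 transitions and 1 transversion, so the answer is 3.

3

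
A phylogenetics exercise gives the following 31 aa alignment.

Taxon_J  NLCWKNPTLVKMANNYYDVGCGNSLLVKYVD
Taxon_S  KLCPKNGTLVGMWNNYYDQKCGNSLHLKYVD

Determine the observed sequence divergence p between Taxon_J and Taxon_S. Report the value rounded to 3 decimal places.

Differing sites — 1:N/K; 4:W/P; 7:P/G; 11:K/G; 13:A/W; 19:V/Q; 20:G/K; 26:L/H; 27:V/L.
There are 9 differences over 31 sites, so p = 9/31 = 0.290.

0.290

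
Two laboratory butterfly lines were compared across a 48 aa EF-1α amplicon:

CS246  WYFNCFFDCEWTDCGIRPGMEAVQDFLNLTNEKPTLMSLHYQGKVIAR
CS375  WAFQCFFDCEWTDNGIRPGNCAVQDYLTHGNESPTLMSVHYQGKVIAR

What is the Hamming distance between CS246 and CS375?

11

Differing sites — 2:Y/A; 4:N/Q; 14:C/N; 20:M/N; 21:E/C; 26:F/Y; 28:N/T; 29:L/H; 30:T/G; 33:K/S; 39:L/V.
That gives 11 mismatches out of 48 aligned sites, so the Hamming distance is 11.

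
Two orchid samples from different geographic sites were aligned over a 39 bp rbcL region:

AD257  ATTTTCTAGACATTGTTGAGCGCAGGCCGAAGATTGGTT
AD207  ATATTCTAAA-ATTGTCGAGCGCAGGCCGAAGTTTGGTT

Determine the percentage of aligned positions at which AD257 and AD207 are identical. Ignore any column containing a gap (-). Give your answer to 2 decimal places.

89.47%

Excluding the 1 gap column leaves 38 comparable sites.
Mismatches occur at site 3 (T/A), site 9 (G/A), site 17 (T/C), site 33 (A/T).
34 of the 38 comparable sites match, so the percent identity is 34/38 × 100 = 89.47%.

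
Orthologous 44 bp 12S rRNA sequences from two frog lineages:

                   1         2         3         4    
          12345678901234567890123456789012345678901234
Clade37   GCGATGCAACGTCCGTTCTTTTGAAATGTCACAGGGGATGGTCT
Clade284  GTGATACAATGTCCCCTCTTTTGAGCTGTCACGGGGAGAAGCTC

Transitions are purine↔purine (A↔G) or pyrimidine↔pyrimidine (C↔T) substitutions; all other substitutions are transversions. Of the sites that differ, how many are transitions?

Mismatches occur at site 2 (C↔T, transition), site 6 (G↔A, transition), site 10 (C↔T, transition), site 15 (G↔C, transversion), site 16 (T↔C, transition), site 25 (A↔G, transition), site 26 (A↔C, transversion), site 33 (A↔G, transition), site 37 (G↔A, transition), site 38 (A↔G, transition), site 39 (T↔A, transversion), site 40 (G↔A, transition), site 42 (T↔C, transition), site 43 (C↔T, transition), site 44 (T↔C, transition).
Of the 15 differences, 12 transitions and 3 transversions, so the answer is 12.

12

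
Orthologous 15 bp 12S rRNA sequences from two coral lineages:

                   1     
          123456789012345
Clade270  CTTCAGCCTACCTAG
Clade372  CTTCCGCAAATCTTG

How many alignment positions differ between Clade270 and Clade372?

5

The sequences differ at positions 5 (A/C), 8 (C/A), 9 (T/A), 11 (C/T), 14 (A/T).
That gives 5 mismatches out of 15 aligned sites, so the Hamming distance is 5.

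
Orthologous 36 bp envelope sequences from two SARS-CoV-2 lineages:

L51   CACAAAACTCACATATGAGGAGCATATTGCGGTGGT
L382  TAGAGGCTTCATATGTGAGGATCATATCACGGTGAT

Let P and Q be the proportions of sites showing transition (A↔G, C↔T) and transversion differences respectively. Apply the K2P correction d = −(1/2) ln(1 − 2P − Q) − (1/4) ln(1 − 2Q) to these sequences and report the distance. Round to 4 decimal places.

0.4833

Mismatches occur at site 1 (C→T, transition), site 3 (C→G, transversion), site 5 (A→G, transition), site 6 (A→G, transition), site 7 (A→C, transversion), site 8 (C→T, transition), site 12 (C→T, transition), site 15 (A→G, transition), site 22 (G→T, transversion), site 28 (T→C, transition), site 29 (G→A, transition), site 35 (G→A, transition).
Of the 12 differences, 9 transitions and 3 transversions over 36 sites: P = 9/36 = 0.250000, Q = 3/36 = 0.083333.
d = −0.5·ln(0.416667) − 0.25·ln(0.833334) = −0.5·(-0.875468) − 0.25·(-0.182321) = 0.4833.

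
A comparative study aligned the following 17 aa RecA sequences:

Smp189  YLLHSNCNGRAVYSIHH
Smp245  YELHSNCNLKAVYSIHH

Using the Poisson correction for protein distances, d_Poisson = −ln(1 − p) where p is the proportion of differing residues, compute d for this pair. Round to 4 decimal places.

The sequences differ at positions 2 (L/E), 9 (G/L), 10 (R/K).
p = 3/17 = 0.176471.
d = −ln(1 − 0.176471) = −ln(0.823529) = 0.1942.

0.1942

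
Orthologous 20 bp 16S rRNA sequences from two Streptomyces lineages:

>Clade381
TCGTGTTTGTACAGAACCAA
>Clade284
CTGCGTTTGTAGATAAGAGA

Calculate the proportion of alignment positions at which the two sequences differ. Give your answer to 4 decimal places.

0.4000

The sequences differ at positions 1 (T/C), 2 (C/T), 4 (T/C), 12 (C/G), 14 (G/T), 17 (C/G), 18 (C/A), 19 (A/G).
There are 8 differences over 20 sites, so p = 8/20 = 0.4000.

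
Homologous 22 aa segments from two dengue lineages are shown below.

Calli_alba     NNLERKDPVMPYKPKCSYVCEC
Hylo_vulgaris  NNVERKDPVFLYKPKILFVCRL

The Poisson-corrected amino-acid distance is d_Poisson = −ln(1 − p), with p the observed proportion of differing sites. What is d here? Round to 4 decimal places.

0.4520

The sequences differ at positions 3 (L/V), 10 (M/F), 11 (P/L), 16 (C/I), 17 (S/L), 18 (Y/F), 21 (E/R), 22 (C/L).
p = 8/22 = 0.363636.
d = −ln(1 − 0.363636) = −ln(0.636364) = 0.4520.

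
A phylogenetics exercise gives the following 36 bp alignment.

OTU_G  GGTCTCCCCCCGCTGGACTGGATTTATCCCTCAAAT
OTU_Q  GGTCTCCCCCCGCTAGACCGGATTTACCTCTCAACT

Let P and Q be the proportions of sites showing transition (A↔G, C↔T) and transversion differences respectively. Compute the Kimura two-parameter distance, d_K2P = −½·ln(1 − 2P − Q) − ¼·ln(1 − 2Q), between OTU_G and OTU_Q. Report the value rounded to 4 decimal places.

0.1581

Mismatches occur at site 15 (G/A, transition), site 19 (T/C, transition), site 27 (T/C, transition), site 29 (C/T, transition), site 35 (A/C, transversion).
Of the 5 differences, 4 transitions and 1 transversion over 36 sites: P = 4/36 = 0.111111, Q = 1/36 = 0.027778.
d = −0.5·ln(0.750000) − 0.25·ln(0.944444) = −0.5·(-0.287682) − 0.25·(-0.057159) = 0.1581.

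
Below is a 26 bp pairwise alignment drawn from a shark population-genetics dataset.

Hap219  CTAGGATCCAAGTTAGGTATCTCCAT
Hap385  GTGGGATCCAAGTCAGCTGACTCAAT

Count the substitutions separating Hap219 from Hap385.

The sequences differ at positions 1 (C/G), 3 (A/G), 14 (T/C), 17 (G/C), 19 (A/G), 20 (T/A), 24 (C/A).
That gives 7 mismatches out of 26 aligned sites, so the Hamming distance is 7.

7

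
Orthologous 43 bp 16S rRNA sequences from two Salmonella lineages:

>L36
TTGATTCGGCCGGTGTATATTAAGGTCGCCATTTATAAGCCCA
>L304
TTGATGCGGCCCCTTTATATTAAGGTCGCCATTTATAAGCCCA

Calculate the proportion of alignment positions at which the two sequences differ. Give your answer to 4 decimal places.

Differing sites — 6:T/G; 12:G/C; 13:G/C; 15:G/T.
There are 4 differences over 43 sites, so p = 4/43 = 0.0930.

0.0930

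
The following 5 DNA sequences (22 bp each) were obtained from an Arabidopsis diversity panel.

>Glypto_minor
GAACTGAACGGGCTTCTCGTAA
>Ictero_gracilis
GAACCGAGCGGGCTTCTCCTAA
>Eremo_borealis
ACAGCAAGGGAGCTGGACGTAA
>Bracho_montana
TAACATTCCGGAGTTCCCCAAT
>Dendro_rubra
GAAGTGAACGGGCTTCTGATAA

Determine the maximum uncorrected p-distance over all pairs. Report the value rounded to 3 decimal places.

0.773

Pairwise Hamming distances:
  Glypto_minor vs Ictero_gracilis: 3
  Glypto_minor vs Eremo_borealis: 11
  Glypto_minor vs Bracho_montana: 11
  Glypto_minor vs Dendro_rubra: 3
  Ictero_gracilis vs Eremo_borealis: 10
  Ictero_gracilis vs Bracho_montana: 10
  Ictero_gracilis vs Dendro_rubra: 5
  Eremo_borealis vs Bracho_montana: 17
  Eremo_borealis vs Dendro_rubra: 12
  Bracho_montana vs Dendro_rubra: 13
The largest is 17 mismatches, between Eremo_borealis and Bracho_montana; p = 17/22 = 0.773.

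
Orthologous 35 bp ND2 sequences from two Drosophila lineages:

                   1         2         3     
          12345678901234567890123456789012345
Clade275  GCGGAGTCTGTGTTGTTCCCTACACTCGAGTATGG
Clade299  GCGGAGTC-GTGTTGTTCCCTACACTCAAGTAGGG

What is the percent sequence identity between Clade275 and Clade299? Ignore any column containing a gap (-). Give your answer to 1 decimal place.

Excluding the 1 gap column leaves 34 comparable sites.
The sequences differ at positions 28 (G/A), 33 (T/G).
32 of the 34 comparable sites match, so the percent identity is 32/34 × 100 = 94.1%.

94.1%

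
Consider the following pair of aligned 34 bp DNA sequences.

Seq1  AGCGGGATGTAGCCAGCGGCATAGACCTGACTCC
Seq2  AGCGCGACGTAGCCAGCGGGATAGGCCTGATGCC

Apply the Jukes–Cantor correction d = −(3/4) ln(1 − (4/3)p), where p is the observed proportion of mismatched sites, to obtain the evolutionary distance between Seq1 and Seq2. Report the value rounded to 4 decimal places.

0.2012

The sequences differ at positions 5 (G/C), 8 (T/C), 20 (C/G), 25 (A/G), 31 (C/T), 32 (T/G).
p = 6/34 = 0.176471.
d = −0.75 · ln(1 − (4/3)·0.176471) = −0.75 · ln(0.764705) = −0.75 · (-0.268265) = 0.2012.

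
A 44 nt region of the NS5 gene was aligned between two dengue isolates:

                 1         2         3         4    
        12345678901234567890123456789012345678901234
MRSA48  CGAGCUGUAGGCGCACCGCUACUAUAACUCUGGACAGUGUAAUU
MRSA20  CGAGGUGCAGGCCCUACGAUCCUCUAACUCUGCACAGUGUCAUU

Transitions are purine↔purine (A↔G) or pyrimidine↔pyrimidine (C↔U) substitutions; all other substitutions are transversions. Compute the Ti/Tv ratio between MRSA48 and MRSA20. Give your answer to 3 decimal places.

The sequences differ at positions 5 (C/G, transversion), 8 (U/C, transition), 13 (G/C, transversion), 15 (A/U, transversion), 16 (C/A, transversion), 19 (C/A, transversion), 21 (A/C, transversion), 24 (A/C, transversion), 33 (G/C, transversion), 41 (A/C, transversion).
Of the 10 differences, 1 transition and 9 transversions, so Ti/Tv = 1/9 = 0.111.

0.111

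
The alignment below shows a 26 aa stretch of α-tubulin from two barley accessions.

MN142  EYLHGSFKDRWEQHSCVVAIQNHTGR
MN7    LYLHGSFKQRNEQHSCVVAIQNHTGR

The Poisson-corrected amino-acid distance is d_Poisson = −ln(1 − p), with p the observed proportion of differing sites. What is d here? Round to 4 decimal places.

0.1226

Mismatches occur at site 1 (E/L), site 9 (D/Q), site 11 (W/N).
p = 3/26 = 0.115385.
d = −ln(1 − 0.115385) = −ln(0.884615) = 0.1226.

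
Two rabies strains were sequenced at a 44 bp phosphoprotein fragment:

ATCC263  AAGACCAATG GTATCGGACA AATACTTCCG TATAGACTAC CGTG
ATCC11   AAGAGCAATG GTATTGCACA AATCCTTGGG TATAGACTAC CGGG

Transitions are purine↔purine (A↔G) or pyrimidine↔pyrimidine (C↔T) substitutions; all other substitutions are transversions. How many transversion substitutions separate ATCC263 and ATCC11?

6

The sequences differ at positions 5 (C/G, transversion), 15 (C/T, transition), 17 (G/C, transversion), 24 (A/C, transversion), 28 (C/G, transversion), 29 (C/G, transversion), 43 (T/G, transversion).
Of the 7 differences, 1 transition and 6 transversions, so the answer is 6.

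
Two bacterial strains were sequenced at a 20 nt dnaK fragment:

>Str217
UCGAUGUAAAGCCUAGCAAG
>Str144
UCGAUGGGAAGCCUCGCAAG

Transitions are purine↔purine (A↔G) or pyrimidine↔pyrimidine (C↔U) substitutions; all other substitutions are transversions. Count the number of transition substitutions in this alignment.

1

Differing sites — 7:U/G (Tv); 8:A/G (Ti); 15:A/C (Tv).
Of the 3 differences, 1 transition and 2 transversions, so the answer is 1.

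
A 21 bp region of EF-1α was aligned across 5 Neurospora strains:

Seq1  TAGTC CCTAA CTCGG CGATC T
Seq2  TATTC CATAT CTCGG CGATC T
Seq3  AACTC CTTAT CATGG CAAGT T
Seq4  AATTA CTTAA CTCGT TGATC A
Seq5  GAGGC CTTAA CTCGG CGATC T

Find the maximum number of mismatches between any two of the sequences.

11

Pairwise Hamming distances:
  Seq1 vs Seq2: 3
  Seq1 vs Seq3: 9
  Seq1 vs Seq4: 7
  Seq1 vs Seq5: 3
  Seq2 vs Seq3: 8
  Seq2 vs Seq4: 7
  Seq2 vs Seq5: 5
  Seq3 vs Seq4: 11
  Seq3 vs Seq5: 9
  Seq4 vs Seq5: 7
The largest is 11, between Seq3 and Seq4.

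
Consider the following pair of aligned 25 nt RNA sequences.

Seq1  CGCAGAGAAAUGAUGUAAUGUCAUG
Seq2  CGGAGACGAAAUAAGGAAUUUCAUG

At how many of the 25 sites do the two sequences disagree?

8

Differing sites — 3:C/G; 7:G/C; 8:A/G; 11:U/A; 12:G/U; 14:U/A; 16:U/G; 20:G/U.
That gives 8 mismatches out of 25 aligned sites, so the Hamming distance is 8.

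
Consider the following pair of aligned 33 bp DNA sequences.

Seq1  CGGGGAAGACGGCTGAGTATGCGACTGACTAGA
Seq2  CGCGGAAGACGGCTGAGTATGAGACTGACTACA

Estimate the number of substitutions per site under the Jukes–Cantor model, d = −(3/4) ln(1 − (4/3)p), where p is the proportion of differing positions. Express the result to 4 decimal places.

Differing sites — 3:G/C; 22:C/A; 32:G/C.
p = 3/33 = 0.090909.
d = −0.75 · ln(1 − (4/3)·0.090909) = −0.75 · ln(0.878788) = −0.75 · (-0.129212) = 0.0969.

0.0969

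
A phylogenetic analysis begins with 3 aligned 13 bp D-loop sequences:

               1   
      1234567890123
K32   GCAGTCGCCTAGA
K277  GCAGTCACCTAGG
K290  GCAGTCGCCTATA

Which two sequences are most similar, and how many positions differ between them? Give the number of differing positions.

1

Pairwise Hamming distances:
  K32 vs K277: 2
  K32 vs K290: 1
  K277 vs K290: 3
The smallest is 1, between K32 and K290.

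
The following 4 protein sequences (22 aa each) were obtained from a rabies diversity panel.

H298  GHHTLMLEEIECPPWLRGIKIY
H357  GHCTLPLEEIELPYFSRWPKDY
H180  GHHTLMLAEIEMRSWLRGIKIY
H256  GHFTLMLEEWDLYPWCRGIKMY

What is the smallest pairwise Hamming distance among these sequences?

4

Pairwise Hamming distances:
  H298 vs H357: 9
  H298 vs H180: 4
  H298 vs H256: 7
  H357 vs H180: 11
  H357 vs H256: 11
  H180 vs H256: 9
The smallest is 4, between H298 and H180.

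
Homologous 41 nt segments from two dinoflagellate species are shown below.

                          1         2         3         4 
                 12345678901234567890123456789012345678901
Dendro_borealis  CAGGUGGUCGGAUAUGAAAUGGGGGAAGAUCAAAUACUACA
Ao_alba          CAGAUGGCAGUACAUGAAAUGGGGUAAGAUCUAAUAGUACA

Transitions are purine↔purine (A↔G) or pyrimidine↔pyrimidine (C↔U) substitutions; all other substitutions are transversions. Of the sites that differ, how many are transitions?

3

Mismatches occur at site 4 (G/A, transition), site 8 (U/C, transition), site 9 (C/A, transversion), site 11 (G/U, transversion), site 13 (U/C, transition), site 25 (G/U, transversion), site 32 (A/U, transversion), site 37 (C/G, transversion).
Of the 8 differences, 3 transitions and 5 transversions, so the answer is 3.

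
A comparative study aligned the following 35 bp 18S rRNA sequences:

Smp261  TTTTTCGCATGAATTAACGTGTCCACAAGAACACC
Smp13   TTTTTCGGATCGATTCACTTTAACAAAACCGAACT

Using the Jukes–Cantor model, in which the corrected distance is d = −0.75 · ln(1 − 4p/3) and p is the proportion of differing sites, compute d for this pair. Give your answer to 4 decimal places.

The sequences differ at positions 8 (C/G), 11 (G/C), 12 (A/G), 16 (A/C), 19 (G/T), 21 (G/T), 22 (T/A), 23 (C/A), 26 (C/A), 29 (G/C), 30 (A/C), 31 (A/G), 32 (C/A), 35 (C/T).
p = 14/35 = 0.400000.
d = −0.75 · ln(1 − (4/3)·0.400000) = −0.75 · ln(0.466667) = −0.75 · (-0.762139) = 0.5716.

0.5716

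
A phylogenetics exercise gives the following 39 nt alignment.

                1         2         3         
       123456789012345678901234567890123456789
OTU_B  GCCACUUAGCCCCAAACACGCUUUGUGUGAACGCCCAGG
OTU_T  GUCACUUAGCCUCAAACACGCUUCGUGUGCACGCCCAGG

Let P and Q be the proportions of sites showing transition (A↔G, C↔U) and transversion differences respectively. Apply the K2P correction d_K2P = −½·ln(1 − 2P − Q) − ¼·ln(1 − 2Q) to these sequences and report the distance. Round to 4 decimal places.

The sequences differ at positions 2 (C/U, transition), 12 (C/U, transition), 24 (U/C, transition), 30 (A/C, transversion).
Of the 4 differences, 3 transitions and 1 transversion over 39 sites: P = 3/39 = 0.076923, Q = 1/39 = 0.025641.
d = −0.5·ln(0.820513) − 0.25·ln(0.948718) = −0.5·(-0.197826) − 0.25·(-0.052644) = 0.1121.

0.1121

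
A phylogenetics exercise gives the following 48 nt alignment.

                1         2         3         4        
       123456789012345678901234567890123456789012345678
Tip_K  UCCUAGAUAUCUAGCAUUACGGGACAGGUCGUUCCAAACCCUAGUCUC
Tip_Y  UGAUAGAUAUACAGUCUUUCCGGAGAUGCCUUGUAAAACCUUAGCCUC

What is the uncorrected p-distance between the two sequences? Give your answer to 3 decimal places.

0.354

The sequences differ at positions 2 (C/G), 3 (C/A), 11 (C/A), 12 (U/C), 15 (C/U), 16 (A/C), 19 (A/U), 21 (G/C), 25 (C/G), 27 (G/U), 29 (U/C), 31 (G/U), 33 (U/G), 34 (C/U), 35 (C/A), 41 (C/U), 45 (U/C).
There are 17 differences over 48 sites, so p = 17/48 = 0.354.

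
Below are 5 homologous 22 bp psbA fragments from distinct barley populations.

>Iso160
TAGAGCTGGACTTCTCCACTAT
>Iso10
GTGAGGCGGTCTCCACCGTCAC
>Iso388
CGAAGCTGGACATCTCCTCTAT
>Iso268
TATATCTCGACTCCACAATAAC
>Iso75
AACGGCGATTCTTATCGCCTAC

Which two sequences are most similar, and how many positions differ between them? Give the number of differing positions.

Pairwise Hamming distances:
  Iso160 vs Iso10: 11
  Iso160 vs Iso388: 5
  Iso160 vs Iso268: 9
  Iso160 vs Iso75: 11
  Iso10 vs Iso388: 13
  Iso10 vs Iso268: 11
  Iso10 vs Iso75: 15
  Iso388 vs Iso268: 13
  Iso388 vs Iso75: 13
  Iso268 vs Iso75: 15
The smallest is 5, between Iso160 and Iso388.

5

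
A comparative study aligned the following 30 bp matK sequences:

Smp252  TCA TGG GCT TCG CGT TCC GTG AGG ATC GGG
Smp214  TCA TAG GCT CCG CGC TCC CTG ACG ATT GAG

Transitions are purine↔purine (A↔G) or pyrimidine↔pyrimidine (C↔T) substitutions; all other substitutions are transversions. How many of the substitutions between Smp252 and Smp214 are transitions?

The sequences differ at positions 5 (G/A, transition), 10 (T/C, transition), 15 (T/C, transition), 19 (G/C, transversion), 23 (G/C, transversion), 27 (C/T, transition), 29 (G/A, transition).
Of the 7 differences, 5 transitions and 2 transversions, so the answer is 5.

5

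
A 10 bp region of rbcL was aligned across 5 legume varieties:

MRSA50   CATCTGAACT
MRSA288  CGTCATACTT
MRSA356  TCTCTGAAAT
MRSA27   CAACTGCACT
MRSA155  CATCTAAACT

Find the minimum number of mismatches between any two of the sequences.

1

Pairwise Hamming distances:
  MRSA50 vs MRSA288: 5
  MRSA50 vs MRSA356: 3
  MRSA50 vs MRSA27: 2
  MRSA50 vs MRSA155: 1
  MRSA288 vs MRSA356: 6
  MRSA288 vs MRSA27: 7
  MRSA288 vs MRSA155: 5
  MRSA356 vs MRSA27: 5
  MRSA356 vs MRSA155: 4
  MRSA27 vs MRSA155: 3
The smallest is 1, between MRSA50 and MRSA155.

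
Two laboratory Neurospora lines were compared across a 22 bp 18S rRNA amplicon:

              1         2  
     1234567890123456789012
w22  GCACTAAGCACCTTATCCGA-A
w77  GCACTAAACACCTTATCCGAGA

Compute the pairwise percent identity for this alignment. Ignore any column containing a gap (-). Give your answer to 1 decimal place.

95.2%

Excluding the 1 gap column leaves 21 comparable sites.
Differing sites — 8:G/A.
20 of the 21 comparable sites match, so the percent identity is 20/21 × 100 = 95.2%.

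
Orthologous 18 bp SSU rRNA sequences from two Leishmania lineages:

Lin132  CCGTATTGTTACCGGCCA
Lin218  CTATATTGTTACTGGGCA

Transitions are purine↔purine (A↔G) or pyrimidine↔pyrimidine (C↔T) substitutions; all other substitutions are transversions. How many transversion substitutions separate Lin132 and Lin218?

The sequences differ at positions 2 (C/T, transition), 3 (G/A, transition), 13 (C/T, transition), 16 (C/G, transversion).
Of the 4 differences, 3 transitions and 1 transversion, so the answer is 1.

1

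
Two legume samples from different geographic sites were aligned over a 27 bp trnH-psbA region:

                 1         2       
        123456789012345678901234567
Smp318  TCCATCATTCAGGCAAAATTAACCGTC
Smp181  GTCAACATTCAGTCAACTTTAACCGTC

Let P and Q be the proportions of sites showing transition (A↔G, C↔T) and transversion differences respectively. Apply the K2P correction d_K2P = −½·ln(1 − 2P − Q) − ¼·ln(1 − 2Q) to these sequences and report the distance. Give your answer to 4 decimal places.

0.2657

Mismatches occur at site 1 (T↔G, transversion), site 2 (C↔T, transition), site 5 (T↔A, transversion), site 13 (G↔T, transversion), site 17 (A↔C, transversion), site 18 (A↔T, transversion).
Of the 6 differences, 1 transition and 5 transversions over 27 sites: P = 1/27 = 0.037037, Q = 5/27 = 0.185185.
d = −0.5·ln(0.740741) − 0.25·ln(0.629630) = −0.5·(-0.300104) − 0.25·(-0.462623) = 0.2657.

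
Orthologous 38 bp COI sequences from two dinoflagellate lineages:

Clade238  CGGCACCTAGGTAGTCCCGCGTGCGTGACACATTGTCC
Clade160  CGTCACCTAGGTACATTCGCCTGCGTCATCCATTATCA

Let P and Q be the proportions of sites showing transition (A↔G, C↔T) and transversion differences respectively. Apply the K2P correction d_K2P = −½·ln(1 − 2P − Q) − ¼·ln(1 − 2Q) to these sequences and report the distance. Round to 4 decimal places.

The sequences differ at positions 3 (G/T, transversion), 14 (G/C, transversion), 15 (T/A, transversion), 16 (C/T, transition), 17 (C/T, transition), 21 (G/C, transversion), 27 (G/C, transversion), 29 (C/T, transition), 30 (A/C, transversion), 35 (G/A, transition), 38 (C/A, transversion).
Of the 11 differences, 4 transitions and 7 transversions over 38 sites: P = 4/38 = 0.105263, Q = 7/38 = 0.184211.
d = −0.5·ln(0.605263) − 0.25·ln(0.631578) = −0.5·(-0.502092) − 0.25·(-0.459534) = 0.3659.

0.3659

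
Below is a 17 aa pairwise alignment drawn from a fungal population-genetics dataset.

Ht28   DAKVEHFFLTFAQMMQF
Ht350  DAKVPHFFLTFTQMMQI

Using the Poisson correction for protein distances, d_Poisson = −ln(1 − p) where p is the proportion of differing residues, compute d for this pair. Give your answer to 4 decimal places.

Mismatches occur at site 5 (E↔P), site 12 (A↔T), site 17 (F↔I).
p = 3/17 = 0.176471.
d = −ln(1 − 0.176471) = −ln(0.823529) = 0.1942.

0.1942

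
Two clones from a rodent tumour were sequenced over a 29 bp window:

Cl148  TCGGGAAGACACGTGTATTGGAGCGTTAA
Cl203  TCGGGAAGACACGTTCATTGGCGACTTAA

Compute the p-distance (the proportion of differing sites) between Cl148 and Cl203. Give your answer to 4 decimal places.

Mismatches occur at site 15 (G→T), site 16 (T→C), site 22 (A→C), site 24 (C→A), site 25 (G→C).
There are 5 differences over 29 sites, so p = 5/29 = 0.1724.

0.1724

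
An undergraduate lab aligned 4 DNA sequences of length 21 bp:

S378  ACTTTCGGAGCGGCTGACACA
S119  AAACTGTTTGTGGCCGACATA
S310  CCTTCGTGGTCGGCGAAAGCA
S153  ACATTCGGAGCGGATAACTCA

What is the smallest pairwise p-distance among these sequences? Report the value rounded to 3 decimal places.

0.190

Pairwise Hamming distances:
  S378 vs S119: 10
  S378 vs S310: 10
  S378 vs S153: 4
  S119 vs S310: 14
  S119 vs S153: 12
  S310 vs S153: 11
The smallest is 4 mismatches, between S378 and S153; p = 4/21 = 0.190.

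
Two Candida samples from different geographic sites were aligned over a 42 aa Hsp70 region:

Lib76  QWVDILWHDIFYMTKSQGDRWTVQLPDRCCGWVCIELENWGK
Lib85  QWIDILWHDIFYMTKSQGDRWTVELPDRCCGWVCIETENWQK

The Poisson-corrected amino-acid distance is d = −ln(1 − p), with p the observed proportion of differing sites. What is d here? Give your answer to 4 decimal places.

The sequences differ at positions 3 (V/I), 24 (Q/E), 37 (L/T), 41 (G/Q).
p = 4/42 = 0.095238.
d = −ln(1 − 0.095238) = −ln(0.904762) = 0.1001.

0.1001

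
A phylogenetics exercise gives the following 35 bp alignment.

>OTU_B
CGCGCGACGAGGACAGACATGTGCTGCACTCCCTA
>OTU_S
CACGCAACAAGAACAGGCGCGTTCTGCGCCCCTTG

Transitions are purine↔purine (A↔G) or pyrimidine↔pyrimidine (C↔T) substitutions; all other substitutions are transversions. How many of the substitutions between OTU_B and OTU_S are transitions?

Differing sites — 2:G/A (Ti); 6:G/A (Ti); 9:G/A (Ti); 12:G/A (Ti); 17:A/G (Ti); 19:A/G (Ti); 20:T/C (Ti); 23:G/T (Tv); 28:A/G (Ti); 30:T/C (Ti); 33:C/T (Ti); 35:A/G (Ti).
Of the 12 differences, 11 transitions and 1 transversion, so the answer is 11.

11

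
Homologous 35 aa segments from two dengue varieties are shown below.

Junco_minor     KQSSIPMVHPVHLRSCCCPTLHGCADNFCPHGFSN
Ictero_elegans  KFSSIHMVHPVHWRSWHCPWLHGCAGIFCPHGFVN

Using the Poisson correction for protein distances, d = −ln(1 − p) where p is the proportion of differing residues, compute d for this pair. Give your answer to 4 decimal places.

Differing sites — 2:Q/F; 6:P/H; 13:L/W; 16:C/W; 17:C/H; 20:T/W; 26:D/G; 27:N/I; 34:S/V.
p = 9/35 = 0.257143.
d = −ln(1 − 0.257143) = −ln(0.742857) = 0.2973.

0.2973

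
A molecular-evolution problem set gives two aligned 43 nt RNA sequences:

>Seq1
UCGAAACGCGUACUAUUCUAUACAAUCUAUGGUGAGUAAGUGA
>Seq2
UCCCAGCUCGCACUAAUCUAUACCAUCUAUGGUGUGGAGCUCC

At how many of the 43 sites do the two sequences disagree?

Differing sites — 3:G/C; 4:A/C; 6:A/G; 8:G/U; 11:U/C; 16:U/A; 24:A/C; 35:A/U; 37:U/G; 39:A/G; 40:G/C; 42:G/C; 43:A/C.
That gives 13 mismatches out of 43 aligned sites, so the Hamming distance is 13.

13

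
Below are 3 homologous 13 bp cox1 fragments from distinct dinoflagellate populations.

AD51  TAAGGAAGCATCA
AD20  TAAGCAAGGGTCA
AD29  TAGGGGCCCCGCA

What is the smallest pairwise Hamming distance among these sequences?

3

Pairwise Hamming distances:
  AD51 vs AD20: 3
  AD51 vs AD29: 6
  AD20 vs AD29: 8
The smallest is 3, between AD51 and AD20.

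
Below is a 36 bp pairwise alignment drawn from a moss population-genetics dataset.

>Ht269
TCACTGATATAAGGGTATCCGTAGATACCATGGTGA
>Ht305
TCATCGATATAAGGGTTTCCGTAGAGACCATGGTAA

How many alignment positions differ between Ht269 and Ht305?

5

Mismatches occur at site 4 (C↔T), site 5 (T↔C), site 17 (A↔T), site 26 (T↔G), site 35 (G↔A).
That gives 5 mismatches out of 36 aligned sites, so the Hamming distance is 5.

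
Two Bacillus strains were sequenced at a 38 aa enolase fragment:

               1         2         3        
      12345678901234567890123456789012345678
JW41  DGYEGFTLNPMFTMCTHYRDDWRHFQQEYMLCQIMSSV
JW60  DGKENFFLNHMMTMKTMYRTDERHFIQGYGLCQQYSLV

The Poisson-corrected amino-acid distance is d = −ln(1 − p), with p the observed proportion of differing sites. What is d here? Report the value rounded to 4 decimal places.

0.5021

Differing sites — 3:Y/K; 5:G/N; 7:T/F; 10:P/H; 12:F/M; 15:C/K; 17:H/M; 20:D/T; 22:W/E; 26:Q/I; 28:E/G; 30:M/G; 34:I/Q; 35:M/Y; 37:S/L.
p = 15/38 = 0.394737.
d = −ln(1 − 0.394737) = −ln(0.605263) = 0.5021.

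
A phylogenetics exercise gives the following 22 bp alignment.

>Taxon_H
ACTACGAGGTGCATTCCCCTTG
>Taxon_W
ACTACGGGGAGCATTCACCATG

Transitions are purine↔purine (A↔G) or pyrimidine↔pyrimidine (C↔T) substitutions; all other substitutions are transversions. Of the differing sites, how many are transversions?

The sequences differ at positions 7 (A/G, transition), 10 (T/A, transversion), 17 (C/A, transversion), 20 (T/A, transversion).
Of the 4 differences, 1 transition and 3 transversions, so the answer is 3.

3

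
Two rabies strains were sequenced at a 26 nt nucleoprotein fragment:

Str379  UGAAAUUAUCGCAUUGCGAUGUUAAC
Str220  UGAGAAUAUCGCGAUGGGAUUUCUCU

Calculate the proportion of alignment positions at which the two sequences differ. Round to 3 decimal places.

0.385

Mismatches occur at site 4 (A↔G), site 6 (U↔A), site 13 (A↔G), site 14 (U↔A), site 17 (C↔G), site 21 (G↔U), site 23 (U↔C), site 24 (A↔U), site 25 (A↔C), site 26 (C↔U).
There are 10 differences over 26 sites, so p = 10/26 = 0.385.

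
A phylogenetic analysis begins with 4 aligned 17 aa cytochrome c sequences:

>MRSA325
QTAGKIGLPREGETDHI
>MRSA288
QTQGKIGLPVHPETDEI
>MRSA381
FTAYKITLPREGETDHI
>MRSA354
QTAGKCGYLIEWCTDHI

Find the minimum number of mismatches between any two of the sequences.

3

Pairwise Hamming distances:
  MRSA325 vs MRSA288: 5
  MRSA325 vs MRSA381: 3
  MRSA325 vs MRSA354: 6
  MRSA288 vs MRSA381: 8
  MRSA288 vs MRSA354: 9
  MRSA381 vs MRSA354: 9
The smallest is 3, between MRSA325 and MRSA381.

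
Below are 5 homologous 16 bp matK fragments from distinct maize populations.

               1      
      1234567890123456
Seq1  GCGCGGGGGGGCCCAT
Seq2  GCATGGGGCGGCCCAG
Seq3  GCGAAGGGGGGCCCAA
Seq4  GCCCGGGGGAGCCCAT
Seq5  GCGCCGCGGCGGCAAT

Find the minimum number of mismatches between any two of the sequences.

2

Pairwise Hamming distances:
  Seq1 vs Seq2: 4
  Seq1 vs Seq3: 3
  Seq1 vs Seq4: 2
  Seq1 vs Seq5: 5
  Seq2 vs Seq3: 5
  Seq2 vs Seq4: 5
  Seq2 vs Seq5: 9
  Seq3 vs Seq4: 5
  Seq3 vs Seq5: 7
  Seq4 vs Seq5: 6
The smallest is 2, between Seq1 and Seq4.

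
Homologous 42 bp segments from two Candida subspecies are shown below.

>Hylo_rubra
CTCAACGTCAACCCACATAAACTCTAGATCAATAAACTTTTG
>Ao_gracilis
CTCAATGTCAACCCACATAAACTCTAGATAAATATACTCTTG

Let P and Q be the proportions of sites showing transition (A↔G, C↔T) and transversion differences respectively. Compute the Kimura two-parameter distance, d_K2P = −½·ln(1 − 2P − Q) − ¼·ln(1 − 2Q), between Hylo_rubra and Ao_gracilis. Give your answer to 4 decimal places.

0.1021

Differing sites — 6:C/T (Ti); 30:C/A (Tv); 35:A/T (Tv); 39:T/C (Ti).
Of the 4 differences, 2 transitions and 2 transversions over 42 sites: P = 2/42 = 0.047619, Q = 2/42 = 0.047619.
d = −0.5·ln(0.857143) − 0.25·ln(0.904762) = −0.5·(-0.154151) − 0.25·(-0.100083) = 0.1021.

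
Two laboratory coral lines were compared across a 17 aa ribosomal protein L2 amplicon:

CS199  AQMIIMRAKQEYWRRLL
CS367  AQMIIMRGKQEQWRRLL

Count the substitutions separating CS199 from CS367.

2

Differing sites — 8:A/G; 12:Y/Q.
That gives 2 mismatches out of 17 aligned sites, so the Hamming distance is 2.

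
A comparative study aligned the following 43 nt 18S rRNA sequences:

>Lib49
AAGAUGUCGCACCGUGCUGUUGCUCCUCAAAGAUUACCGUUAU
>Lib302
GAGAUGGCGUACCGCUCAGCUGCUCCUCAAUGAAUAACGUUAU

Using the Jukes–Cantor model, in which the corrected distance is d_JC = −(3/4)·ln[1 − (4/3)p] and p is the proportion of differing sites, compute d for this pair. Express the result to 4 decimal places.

Differing sites — 1:A/G; 7:U/G; 10:C/U; 15:U/C; 16:G/U; 18:U/A; 20:U/C; 31:A/U; 34:U/A; 37:C/A.
p = 10/43 = 0.232558.
d = −0.75 · ln(1 − (4/3)·0.232558) = −0.75 · ln(0.689923) = −0.75 · (-0.371175) = 0.2784.

0.2784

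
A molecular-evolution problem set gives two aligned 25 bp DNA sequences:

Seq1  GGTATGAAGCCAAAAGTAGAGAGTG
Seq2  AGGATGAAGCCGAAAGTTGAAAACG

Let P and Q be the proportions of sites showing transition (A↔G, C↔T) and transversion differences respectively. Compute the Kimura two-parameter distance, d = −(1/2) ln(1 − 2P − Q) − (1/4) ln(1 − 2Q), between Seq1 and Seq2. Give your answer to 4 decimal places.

0.3706

Differing sites — 1:G/A (Ti); 3:T/G (Tv); 12:A/G (Ti); 18:A/T (Tv); 21:G/A (Ti); 23:G/A (Ti); 24:T/C (Ti).
Of the 7 differences, 5 transitions and 2 transversions over 25 sites: P = 5/25 = 0.200000, Q = 2/25 = 0.080000.
d = −0.5·ln(0.520000) − 0.25·ln(0.840000) = −0.5·(-0.653926) − 0.25·(-0.174353) = 0.3706.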